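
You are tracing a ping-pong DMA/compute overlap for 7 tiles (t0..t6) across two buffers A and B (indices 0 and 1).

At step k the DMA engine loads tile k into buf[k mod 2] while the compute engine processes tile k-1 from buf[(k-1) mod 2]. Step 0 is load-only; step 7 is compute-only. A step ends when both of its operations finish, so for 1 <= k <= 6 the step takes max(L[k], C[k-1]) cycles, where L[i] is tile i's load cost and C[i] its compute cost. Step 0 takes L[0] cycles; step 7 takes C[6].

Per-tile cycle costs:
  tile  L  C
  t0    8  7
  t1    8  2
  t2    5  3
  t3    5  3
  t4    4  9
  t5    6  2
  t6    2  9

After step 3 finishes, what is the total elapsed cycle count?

end_cycle[3] = 26

step 0: L[0]=8 → dur=8, Σ=8 | A=load:t0 B=idle [load-only]
step 1: L[1]=8 C[0]=7 → dur=8, Σ=16 | A=compute:t0 B=load:t1 [load-bound]
step 2: L[2]=5 C[1]=2 → dur=5, Σ=21 | A=load:t2 B=compute:t1 [load-bound]
step 3: L[3]=5 C[2]=3 → dur=5, Σ=26 | A=compute:t2 B=load:t3 [load-bound]
step 4: L[4]=4 C[3]=3 → dur=4, Σ=30 | A=load:t4 B=compute:t3 [load-bound]
step 5: L[5]=6 C[4]=9 → dur=9, Σ=39 | A=compute:t4 B=load:t5 [compute-bound]
step 6: L[6]=2 C[5]=2 → dur=2, Σ=41 | A=load:t6 B=compute:t5 [tied]
step 7: C[6]=9 → dur=9, Σ=50 | A=compute:t6 B=idle [compute-only]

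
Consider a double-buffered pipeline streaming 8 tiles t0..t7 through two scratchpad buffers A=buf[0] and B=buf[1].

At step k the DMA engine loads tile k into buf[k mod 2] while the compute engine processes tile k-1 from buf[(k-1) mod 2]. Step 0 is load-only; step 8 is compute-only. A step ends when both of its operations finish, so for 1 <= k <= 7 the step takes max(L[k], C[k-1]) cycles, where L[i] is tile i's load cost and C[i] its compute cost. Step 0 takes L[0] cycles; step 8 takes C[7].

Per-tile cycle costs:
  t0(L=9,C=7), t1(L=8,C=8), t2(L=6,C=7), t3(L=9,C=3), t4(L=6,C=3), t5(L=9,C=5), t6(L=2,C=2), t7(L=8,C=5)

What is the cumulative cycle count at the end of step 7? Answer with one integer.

k=0 load=t0/9c comp=- wait=9 total=9
k=1 load=t1/8c comp=t0/7c wait=8 total=17
k=2 load=t2/6c comp=t1/8c wait=8 total=25
k=3 load=t3/9c comp=t2/7c wait=9 total=34
k=4 load=t4/6c comp=t3/3c wait=6 total=40
k=5 load=t5/9c comp=t4/3c wait=9 total=49
k=6 load=t6/2c comp=t5/5c wait=5 total=54
k=7 load=t7/8c comp=t6/2c wait=8 total=62
k=8 load=- comp=t7/5c wait=5 total=67

end_cycle[7] = 62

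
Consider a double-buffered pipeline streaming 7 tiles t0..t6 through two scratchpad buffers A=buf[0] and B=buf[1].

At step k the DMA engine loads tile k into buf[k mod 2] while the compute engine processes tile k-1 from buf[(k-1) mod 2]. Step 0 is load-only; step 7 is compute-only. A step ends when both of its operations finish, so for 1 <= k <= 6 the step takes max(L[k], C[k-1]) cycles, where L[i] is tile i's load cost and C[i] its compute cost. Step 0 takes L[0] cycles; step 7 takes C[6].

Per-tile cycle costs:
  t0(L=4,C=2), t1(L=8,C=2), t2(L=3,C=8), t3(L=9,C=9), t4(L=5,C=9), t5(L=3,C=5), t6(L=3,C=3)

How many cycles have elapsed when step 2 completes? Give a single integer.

end_cycle[2] = 15

  0. 4=4c; end=4; A:t0 B:-
  1. max(8,2)=8c; end=12; A:t0 B:t1
  2. max(3,2)=3c; end=15; A:t2 B:t1
  3. max(9,8)=9c; end=24; A:t2 B:t3
  4. max(5,9)=9c; end=33; A:t4 B:t3
  5. max(3,9)=9c; end=42; A:t4 B:t5
  6. max(3,5)=5c; end=47; A:t6 B:t5
  7. 3=3c; end=50; A:t6 B:t5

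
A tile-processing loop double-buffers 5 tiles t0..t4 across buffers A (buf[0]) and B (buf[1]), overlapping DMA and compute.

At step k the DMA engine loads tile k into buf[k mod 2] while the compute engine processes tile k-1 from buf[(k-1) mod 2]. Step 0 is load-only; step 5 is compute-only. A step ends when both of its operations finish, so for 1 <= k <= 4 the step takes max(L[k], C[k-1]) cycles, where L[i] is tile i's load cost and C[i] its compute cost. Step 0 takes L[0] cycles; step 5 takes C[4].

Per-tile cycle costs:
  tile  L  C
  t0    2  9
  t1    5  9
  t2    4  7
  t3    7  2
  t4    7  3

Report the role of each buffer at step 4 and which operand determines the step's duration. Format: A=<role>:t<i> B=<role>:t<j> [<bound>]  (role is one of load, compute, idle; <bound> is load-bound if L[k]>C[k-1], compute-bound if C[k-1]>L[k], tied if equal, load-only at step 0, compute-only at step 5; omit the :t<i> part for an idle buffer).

step 4: A=load:t4 B=compute:t3 [load-bound]

k=0 load=t0/2c comp=- wait=2 total=2
k=1 load=t1/5c comp=t0/9c wait=9 total=11
k=2 load=t2/4c comp=t1/9c wait=9 total=20
k=3 load=t3/7c comp=t2/7c wait=7 total=27
k=4 load=t4/7c comp=t3/2c wait=7 total=34
k=5 load=- comp=t4/3c wait=3 total=37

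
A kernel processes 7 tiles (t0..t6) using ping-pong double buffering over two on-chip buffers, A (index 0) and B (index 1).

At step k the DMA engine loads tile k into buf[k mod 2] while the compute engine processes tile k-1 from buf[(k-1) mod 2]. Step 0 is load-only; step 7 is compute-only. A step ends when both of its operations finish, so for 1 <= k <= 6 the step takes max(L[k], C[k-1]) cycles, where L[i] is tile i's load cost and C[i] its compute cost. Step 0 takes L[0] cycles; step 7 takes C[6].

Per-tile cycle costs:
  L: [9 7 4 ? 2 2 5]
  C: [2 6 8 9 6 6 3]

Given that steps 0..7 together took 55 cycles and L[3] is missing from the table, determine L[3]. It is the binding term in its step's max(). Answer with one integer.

step 0 = dur = L[0]=9 = 9
step 1 = dur = max(L[1]=7, C[0]=2) = 7
step 2 = dur = max(L[2]=4, C[1]=6) = 6
step 3 = dur = max(L[3]=?, C[2]=8) = L[3]  (unknown; binding)
step 4 = dur = max(L[4]=2, C[3]=9) = 9
step 5 = dur = max(L[5]=2, C[4]=6) = 6
step 6 = dur = max(L[6]=5, C[5]=6) = 6
step 7 = dur = C[6]=3 = 3
sum of known step durations = 46
dur[3] = total - known = 55 - 46 = 9
L[3] is the binding max in step 3, so L[3] = dur[3] = 9

L[3] = 9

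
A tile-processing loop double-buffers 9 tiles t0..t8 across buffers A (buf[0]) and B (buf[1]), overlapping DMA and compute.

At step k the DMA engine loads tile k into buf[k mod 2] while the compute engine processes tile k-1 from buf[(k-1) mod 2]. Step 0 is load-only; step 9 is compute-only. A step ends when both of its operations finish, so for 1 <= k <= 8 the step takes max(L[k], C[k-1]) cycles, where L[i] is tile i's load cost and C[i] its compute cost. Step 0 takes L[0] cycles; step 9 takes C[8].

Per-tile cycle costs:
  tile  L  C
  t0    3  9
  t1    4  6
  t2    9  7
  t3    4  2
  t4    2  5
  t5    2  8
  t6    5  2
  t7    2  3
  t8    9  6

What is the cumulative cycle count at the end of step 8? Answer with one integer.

  0. 3=3c; end=3; A:t0 B:-
  1. max(4,9)=9c; end=12; A:t0 B:t1
  2. max(9,6)=9c; end=21; A:t2 B:t1
  3. max(4,7)=7c; end=28; A:t2 B:t3
  4. max(2,2)=2c; end=30; A:t4 B:t3
  5. max(2,5)=5c; end=35; A:t4 B:t5
  6. max(5,8)=8c; end=43; A:t6 B:t5
  7. max(2,2)=2c; end=45; A:t6 B:t7
  8. max(9,3)=9c; end=54; A:t8 B:t7
  9. 6=6c; end=60; A:t8 B:t7

end_cycle[8] = 54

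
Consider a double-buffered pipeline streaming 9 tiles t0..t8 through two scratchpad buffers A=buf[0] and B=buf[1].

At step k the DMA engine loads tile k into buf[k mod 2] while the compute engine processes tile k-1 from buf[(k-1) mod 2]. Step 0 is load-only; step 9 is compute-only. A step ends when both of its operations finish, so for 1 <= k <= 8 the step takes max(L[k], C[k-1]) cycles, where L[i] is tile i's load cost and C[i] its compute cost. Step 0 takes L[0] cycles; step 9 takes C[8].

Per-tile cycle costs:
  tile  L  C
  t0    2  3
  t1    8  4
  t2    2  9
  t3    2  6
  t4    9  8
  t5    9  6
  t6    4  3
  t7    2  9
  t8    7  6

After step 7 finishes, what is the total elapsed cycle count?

[0] DMA t0→A (2c) ∥ CU idle ⇒ 2c, clock 2
[1] DMA t1→B (8c) ∥ CU A:t0 (3c) ⇒ 8c, clock 10
[2] DMA t2→A (2c) ∥ CU B:t1 (4c) ⇒ 4c, clock 14
[3] DMA t3→B (2c) ∥ CU A:t2 (9c) ⇒ 9c, clock 23
[4] DMA t4→A (9c) ∥ CU B:t3 (6c) ⇒ 9c, clock 32
[5] DMA t5→B (9c) ∥ CU A:t4 (8c) ⇒ 9c, clock 41
[6] DMA t6→A (4c) ∥ CU B:t5 (6c) ⇒ 6c, clock 47
[7] DMA t7→B (2c) ∥ CU A:t6 (3c) ⇒ 3c, clock 50
[8] DMA t8→A (7c) ∥ CU B:t7 (9c) ⇒ 9c, clock 59
[9] DMA idle ∥ CU A:t8 (6c) ⇒ 6c, clock 65

end_cycle[7] = 50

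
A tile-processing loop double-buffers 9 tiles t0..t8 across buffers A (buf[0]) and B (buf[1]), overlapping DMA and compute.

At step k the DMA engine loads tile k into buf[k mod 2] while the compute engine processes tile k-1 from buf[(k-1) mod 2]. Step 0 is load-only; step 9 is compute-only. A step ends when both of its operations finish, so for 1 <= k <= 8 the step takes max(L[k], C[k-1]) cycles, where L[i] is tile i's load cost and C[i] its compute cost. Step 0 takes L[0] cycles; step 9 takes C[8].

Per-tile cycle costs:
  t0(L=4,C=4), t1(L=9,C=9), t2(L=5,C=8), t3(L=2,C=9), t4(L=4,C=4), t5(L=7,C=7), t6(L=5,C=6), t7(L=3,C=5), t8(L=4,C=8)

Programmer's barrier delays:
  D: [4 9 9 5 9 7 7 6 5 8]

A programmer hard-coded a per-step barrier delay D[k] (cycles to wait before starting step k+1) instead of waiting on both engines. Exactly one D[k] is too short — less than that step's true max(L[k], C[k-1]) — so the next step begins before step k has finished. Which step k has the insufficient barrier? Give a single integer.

hazard at step 3

k=0 barrier L[0]=4→4c, D[0]=4 ok
k=1 barrier max(L[1]=9,C[0]=4)→9c, D[1]=9 ok
k=2 barrier max(L[2]=5,C[1]=9)→9c, D[2]=9 ok
k=3 barrier max(L[3]=2,C[2]=8)→8c, D[3]=5 SHORT
k=4 barrier max(L[4]=4,C[3]=9)→9c, D[4]=9 ok
k=5 barrier max(L[5]=7,C[4]=4)→7c, D[5]=7 ok
k=6 barrier max(L[6]=5,C[5]=7)→7c, D[6]=7 ok
k=7 barrier max(L[7]=3,C[6]=6)→6c, D[7]=6 ok
k=8 barrier max(L[8]=4,C[7]=5)→5c, D[8]=5 ok
k=9 barrier C[8]=8→8c, D[9]=8 ok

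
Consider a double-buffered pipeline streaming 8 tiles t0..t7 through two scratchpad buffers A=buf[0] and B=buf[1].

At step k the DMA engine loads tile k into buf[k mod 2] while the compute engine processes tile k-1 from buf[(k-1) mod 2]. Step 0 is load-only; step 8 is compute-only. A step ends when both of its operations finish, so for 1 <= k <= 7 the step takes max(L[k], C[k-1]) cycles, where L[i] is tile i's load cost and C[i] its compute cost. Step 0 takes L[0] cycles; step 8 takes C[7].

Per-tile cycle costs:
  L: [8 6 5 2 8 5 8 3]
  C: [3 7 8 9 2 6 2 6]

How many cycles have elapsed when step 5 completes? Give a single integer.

  0. 8=8c; end=8; A:t0 B:-
  1. max(6,3)=6c; end=14; A:t0 B:t1
  2. max(5,7)=7c; end=21; A:t2 B:t1
  3. max(2,8)=8c; end=29; A:t2 B:t3
  4. max(8,9)=9c; end=38; A:t4 B:t3
  5. max(5,2)=5c; end=43; A:t4 B:t5
  6. max(8,6)=8c; end=51; A:t6 B:t5
  7. max(3,2)=3c; end=54; A:t6 B:t7
  8. 6=6c; end=60; A:t6 B:t7

end_cycle[5] = 43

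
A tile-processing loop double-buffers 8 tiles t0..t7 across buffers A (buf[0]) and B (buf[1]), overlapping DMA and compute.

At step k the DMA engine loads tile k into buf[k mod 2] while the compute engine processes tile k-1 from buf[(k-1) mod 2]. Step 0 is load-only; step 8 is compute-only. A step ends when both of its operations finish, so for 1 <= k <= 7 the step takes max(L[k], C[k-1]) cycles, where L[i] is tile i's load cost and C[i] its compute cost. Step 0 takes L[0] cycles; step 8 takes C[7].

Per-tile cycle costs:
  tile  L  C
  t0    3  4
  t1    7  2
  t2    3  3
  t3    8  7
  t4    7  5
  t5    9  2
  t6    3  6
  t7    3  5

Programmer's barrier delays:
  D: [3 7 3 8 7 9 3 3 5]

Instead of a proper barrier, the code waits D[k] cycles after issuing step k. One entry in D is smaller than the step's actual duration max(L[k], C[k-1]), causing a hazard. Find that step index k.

hazard at step 7

step 0: need L[0]=3 = 3; D[0]=3 ok
step 1: need max(L[1]=7,C[0]=4) = 7; D[1]=7 ok
step 2: need max(L[2]=3,C[1]=2) = 3; D[2]=3 ok
step 3: need max(L[3]=8,C[2]=3) = 8; D[3]=8 ok
step 4: need max(L[4]=7,C[3]=7) = 7; D[4]=7 ok
step 5: need max(L[5]=9,C[4]=5) = 9; D[5]=9 ok
step 6: need max(L[6]=3,C[5]=2) = 3; D[6]=3 ok
step 7: need max(L[7]=3,C[6]=6) = 6; D[7]=3 SHORT
step 8: need C[7]=5 = 5; D[8]=5 ok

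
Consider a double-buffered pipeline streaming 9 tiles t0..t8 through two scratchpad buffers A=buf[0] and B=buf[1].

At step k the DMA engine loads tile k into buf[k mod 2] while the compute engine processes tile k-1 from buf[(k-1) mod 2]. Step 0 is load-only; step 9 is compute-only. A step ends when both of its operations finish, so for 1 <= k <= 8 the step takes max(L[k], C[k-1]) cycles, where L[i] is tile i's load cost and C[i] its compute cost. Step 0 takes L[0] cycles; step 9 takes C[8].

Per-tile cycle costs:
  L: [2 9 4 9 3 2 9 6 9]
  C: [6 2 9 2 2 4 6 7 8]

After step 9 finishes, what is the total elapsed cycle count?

step 0: L[0]=2 → dur=2, Σ=2 | A=load:t0 B=idle [load-only]
step 1: L[1]=9 C[0]=6 → dur=9, Σ=11 | A=compute:t0 B=load:t1 [load-bound]
step 2: L[2]=4 C[1]=2 → dur=4, Σ=15 | A=load:t2 B=compute:t1 [load-bound]
step 3: L[3]=9 C[2]=9 → dur=9, Σ=24 | A=compute:t2 B=load:t3 [tied]
step 4: L[4]=3 C[3]=2 → dur=3, Σ=27 | A=load:t4 B=compute:t3 [load-bound]
step 5: L[5]=2 C[4]=2 → dur=2, Σ=29 | A=compute:t4 B=load:t5 [tied]
step 6: L[6]=9 C[5]=4 → dur=9, Σ=38 | A=load:t6 B=compute:t5 [load-bound]
step 7: L[7]=6 C[6]=6 → dur=6, Σ=44 | A=compute:t6 B=load:t7 [tied]
step 8: L[8]=9 C[7]=7 → dur=9, Σ=53 | A=load:t8 B=compute:t7 [load-bound]
step 9: C[8]=8 → dur=8, Σ=61 | A=compute:t8 B=idle [compute-only]

end_cycle[9] = 61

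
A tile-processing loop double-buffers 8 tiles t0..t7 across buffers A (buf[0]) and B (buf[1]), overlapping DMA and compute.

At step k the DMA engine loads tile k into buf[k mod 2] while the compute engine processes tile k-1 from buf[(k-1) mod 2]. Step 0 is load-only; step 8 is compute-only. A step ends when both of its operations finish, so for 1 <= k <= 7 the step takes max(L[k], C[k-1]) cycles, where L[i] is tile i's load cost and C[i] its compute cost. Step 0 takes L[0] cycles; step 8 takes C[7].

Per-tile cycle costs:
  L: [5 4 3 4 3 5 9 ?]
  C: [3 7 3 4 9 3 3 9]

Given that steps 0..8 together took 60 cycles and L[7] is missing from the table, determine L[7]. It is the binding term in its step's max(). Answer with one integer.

L[7] = 9

step 0 = dur = L[0]=5 = 5
step 1 = dur = max(L[1]=4, C[0]=3) = 4
step 2 = dur = max(L[2]=3, C[1]=7) = 7
step 3 = dur = max(L[3]=4, C[2]=3) = 4
step 4 = dur = max(L[4]=3, C[3]=4) = 4
step 5 = dur = max(L[5]=5, C[4]=9) = 9
step 6 = dur = max(L[6]=9, C[5]=3) = 9
step 7 = dur = max(L[7]=?, C[6]=3) = L[7]  (unknown; binding)
step 8 = dur = C[7]=9 = 9
sum of known step durations = 51
dur[7] = total - known = 60 - 51 = 9
L[7] is the binding max in step 7, so L[7] = dur[7] = 9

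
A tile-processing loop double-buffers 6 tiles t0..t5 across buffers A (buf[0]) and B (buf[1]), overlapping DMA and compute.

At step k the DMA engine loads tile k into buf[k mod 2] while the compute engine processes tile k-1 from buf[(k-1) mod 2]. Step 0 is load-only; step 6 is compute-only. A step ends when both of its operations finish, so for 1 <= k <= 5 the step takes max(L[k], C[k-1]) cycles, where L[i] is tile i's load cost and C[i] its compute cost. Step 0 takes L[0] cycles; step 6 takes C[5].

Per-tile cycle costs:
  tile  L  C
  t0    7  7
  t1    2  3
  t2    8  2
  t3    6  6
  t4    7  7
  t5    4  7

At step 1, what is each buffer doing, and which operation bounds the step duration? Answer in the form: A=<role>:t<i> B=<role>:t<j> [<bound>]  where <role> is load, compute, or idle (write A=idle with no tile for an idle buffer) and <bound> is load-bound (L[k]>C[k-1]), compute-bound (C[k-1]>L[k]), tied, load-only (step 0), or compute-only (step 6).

k=0 load=t0/7c comp=- wait=7 total=7
k=1 load=t1/2c comp=t0/7c wait=7 total=14
k=2 load=t2/8c comp=t1/3c wait=8 total=22
k=3 load=t3/6c comp=t2/2c wait=6 total=28
k=4 load=t4/7c comp=t3/6c wait=7 total=35
k=5 load=t5/4c comp=t4/7c wait=7 total=42
k=6 load=- comp=t5/7c wait=7 total=49

step 1: A=compute:t0 B=load:t1 [compute-bound]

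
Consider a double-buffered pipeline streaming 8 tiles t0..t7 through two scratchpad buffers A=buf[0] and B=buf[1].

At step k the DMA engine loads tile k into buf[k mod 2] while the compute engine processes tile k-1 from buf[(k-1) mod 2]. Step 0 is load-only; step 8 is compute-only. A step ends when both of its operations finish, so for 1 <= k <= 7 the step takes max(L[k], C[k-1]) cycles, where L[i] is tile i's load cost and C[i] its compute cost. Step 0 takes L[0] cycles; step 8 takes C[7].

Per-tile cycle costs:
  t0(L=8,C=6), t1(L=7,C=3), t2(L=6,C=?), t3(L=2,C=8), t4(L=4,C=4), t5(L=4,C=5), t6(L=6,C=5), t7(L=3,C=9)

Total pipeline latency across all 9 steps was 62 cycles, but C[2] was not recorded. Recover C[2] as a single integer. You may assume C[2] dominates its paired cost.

step 0 → dur = L[0]=8 = 8
step 1 → dur = max(L[1]=7, C[0]=6) = 7
step 2 → dur = max(L[2]=6, C[1]=3) = 6
step 3 → dur = max(L[3]=2, C[2]=?) = C[2]  (unknown; binding)
step 4 → dur = max(L[4]=4, C[3]=8) = 8
step 5 → dur = max(L[5]=4, C[4]=4) = 4
step 6 → dur = max(L[6]=6, C[5]=5) = 6
step 7 → dur = max(L[7]=3, C[6]=5) = 5
step 8 → dur = C[7]=9 = 9
sum of known step durations = 53
dur[3] = total - known = 62 - 53 = 9
C[2] is the binding max in step 3, so C[2] = dur[3] = 9

C[2] = 9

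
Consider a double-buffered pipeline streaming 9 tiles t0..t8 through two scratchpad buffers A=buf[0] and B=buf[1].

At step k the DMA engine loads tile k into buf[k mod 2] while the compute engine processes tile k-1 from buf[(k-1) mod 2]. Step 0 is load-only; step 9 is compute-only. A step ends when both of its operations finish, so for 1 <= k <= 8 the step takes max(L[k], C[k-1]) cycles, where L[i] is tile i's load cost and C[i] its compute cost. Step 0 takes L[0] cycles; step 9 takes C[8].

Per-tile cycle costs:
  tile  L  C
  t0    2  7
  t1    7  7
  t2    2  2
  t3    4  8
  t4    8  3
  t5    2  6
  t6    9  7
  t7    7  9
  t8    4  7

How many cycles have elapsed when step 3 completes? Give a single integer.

step 0: L[0]=2 → dur=2, Σ=2 | A=load:t0 B=idle [load-only]
step 1: L[1]=7 C[0]=7 → dur=7, Σ=9 | A=compute:t0 B=load:t1 [tied]
step 2: L[2]=2 C[1]=7 → dur=7, Σ=16 | A=load:t2 B=compute:t1 [compute-bound]
step 3: L[3]=4 C[2]=2 → dur=4, Σ=20 | A=compute:t2 B=load:t3 [load-bound]
step 4: L[4]=8 C[3]=8 → dur=8, Σ=28 | A=load:t4 B=compute:t3 [tied]
step 5: L[5]=2 C[4]=3 → dur=3, Σ=31 | A=compute:t4 B=load:t5 [compute-bound]
step 6: L[6]=9 C[5]=6 → dur=9, Σ=40 | A=load:t6 B=compute:t5 [load-bound]
step 7: L[7]=7 C[6]=7 → dur=7, Σ=47 | A=compute:t6 B=load:t7 [tied]
step 8: L[8]=4 C[7]=9 → dur=9, Σ=56 | A=load:t8 B=compute:t7 [compute-bound]
step 9: C[8]=7 → dur=7, Σ=63 | A=compute:t8 B=idle [compute-only]

end_cycle[3] = 20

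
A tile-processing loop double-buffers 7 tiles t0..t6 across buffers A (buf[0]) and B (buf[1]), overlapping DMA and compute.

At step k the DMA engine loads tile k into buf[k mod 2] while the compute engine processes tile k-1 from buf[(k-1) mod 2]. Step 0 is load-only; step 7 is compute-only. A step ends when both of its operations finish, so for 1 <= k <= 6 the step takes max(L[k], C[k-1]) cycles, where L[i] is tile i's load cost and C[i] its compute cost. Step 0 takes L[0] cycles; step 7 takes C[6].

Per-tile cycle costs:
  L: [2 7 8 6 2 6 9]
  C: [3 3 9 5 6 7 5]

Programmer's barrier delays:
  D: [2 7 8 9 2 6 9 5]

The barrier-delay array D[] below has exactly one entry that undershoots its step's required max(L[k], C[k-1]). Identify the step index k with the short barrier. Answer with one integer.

step 0: need L[0]=2 = 2; D[0]=2 ok
step 1: need max(L[1]=7,C[0]=3) = 7; D[1]=7 ok
step 2: need max(L[2]=8,C[1]=3) = 8; D[2]=8 ok
step 3: need max(L[3]=6,C[2]=9) = 9; D[3]=9 ok
step 4: need max(L[4]=2,C[3]=5) = 5; D[4]=2 SHORT
step 5: need max(L[5]=6,C[4]=6) = 6; D[5]=6 ok
step 6: need max(L[6]=9,C[5]=7) = 9; D[6]=9 ok
step 7: need C[6]=5 = 5; D[7]=5 ok

hazard at step 4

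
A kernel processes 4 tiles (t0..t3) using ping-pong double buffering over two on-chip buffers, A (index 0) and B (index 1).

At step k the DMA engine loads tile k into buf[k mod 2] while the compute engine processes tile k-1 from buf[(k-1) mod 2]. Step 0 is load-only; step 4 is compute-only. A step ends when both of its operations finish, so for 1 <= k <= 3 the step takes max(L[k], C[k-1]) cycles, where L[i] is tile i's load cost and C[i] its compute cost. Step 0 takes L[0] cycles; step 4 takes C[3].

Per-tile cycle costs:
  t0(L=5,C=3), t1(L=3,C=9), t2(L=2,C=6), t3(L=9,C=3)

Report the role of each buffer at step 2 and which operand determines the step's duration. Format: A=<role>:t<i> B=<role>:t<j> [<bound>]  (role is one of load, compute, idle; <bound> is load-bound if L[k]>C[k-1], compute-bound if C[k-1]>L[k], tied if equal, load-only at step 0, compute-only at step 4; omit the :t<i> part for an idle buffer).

  0. 5=5c; end=5; A:t0 B:-
  1. max(3,3)=3c; end=8; A:t0 B:t1
  2. max(2,9)=9c; end=17; A:t2 B:t1
  3. max(9,6)=9c; end=26; A:t2 B:t3
  4. 3=3c; end=29; A:t2 B:t3

step 2: A=load:t2 B=compute:t1 [compute-bound]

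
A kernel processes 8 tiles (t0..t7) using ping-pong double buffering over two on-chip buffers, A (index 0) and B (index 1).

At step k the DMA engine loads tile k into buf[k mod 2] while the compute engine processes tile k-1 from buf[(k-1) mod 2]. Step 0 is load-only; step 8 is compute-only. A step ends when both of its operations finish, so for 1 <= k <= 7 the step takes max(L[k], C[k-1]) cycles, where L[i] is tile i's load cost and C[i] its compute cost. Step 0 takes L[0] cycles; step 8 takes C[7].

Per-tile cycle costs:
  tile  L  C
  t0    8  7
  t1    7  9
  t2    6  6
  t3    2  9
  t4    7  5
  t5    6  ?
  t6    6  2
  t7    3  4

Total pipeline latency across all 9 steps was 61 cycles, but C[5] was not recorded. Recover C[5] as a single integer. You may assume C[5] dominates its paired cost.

step 0 | dur = L[0]=8 = 8
step 1 | dur = max(L[1]=7, C[0]=7) = 7
step 2 | dur = max(L[2]=6, C[1]=9) = 9
step 3 | dur = max(L[3]=2, C[2]=6) = 6
step 4 | dur = max(L[4]=7, C[3]=9) = 9
step 5 | dur = max(L[5]=6, C[4]=5) = 6
step 6 | dur = max(L[6]=6, C[5]=?) = C[5]  (unknown; binding)
step 7 | dur = max(L[7]=3, C[6]=2) = 3
step 8 | dur = C[7]=4 = 4
sum of known step durations = 52
dur[6] = total - known = 61 - 52 = 9
C[5] is the binding max in step 6, so C[5] = dur[6] = 9

C[5] = 9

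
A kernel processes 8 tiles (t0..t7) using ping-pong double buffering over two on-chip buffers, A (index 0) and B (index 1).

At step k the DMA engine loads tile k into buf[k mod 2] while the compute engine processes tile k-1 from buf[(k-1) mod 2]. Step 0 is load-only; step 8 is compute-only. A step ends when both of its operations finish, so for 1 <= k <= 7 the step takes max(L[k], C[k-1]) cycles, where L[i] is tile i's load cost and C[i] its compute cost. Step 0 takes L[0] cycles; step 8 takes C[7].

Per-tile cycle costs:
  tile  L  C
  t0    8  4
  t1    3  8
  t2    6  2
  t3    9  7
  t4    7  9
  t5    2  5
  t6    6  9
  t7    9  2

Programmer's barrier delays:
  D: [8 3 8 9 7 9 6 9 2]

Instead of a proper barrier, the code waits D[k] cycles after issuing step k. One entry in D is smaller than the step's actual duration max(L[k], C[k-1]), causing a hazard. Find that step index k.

[0] required=L[0]=8=8 vs D=8 ok
[1] required=max(L[1]=3,C[0]=4)=4 vs D=3 SHORT
[2] required=max(L[2]=6,C[1]=8)=8 vs D=8 ok
[3] required=max(L[3]=9,C[2]=2)=9 vs D=9 ok
[4] required=max(L[4]=7,C[3]=7)=7 vs D=7 ok
[5] required=max(L[5]=2,C[4]=9)=9 vs D=9 ok
[6] required=max(L[6]=6,C[5]=5)=6 vs D=6 ok
[7] required=max(L[7]=9,C[6]=9)=9 vs D=9 ok
[8] required=C[7]=2=2 vs D=2 ok

hazard at step 1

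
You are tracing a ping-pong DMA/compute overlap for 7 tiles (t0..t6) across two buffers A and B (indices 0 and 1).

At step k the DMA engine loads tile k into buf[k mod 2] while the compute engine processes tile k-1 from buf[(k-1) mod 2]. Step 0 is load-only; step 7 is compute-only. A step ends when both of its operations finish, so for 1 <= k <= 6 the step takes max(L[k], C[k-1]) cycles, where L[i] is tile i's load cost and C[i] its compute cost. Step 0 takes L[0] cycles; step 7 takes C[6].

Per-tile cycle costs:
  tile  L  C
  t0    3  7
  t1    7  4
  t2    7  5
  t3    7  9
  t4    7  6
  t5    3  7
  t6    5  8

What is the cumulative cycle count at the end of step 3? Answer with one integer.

end_cycle[3] = 24

[0] DMA t0→A (3c) ∥ CU idle ⇒ 3c, clock 3
[1] DMA t1→B (7c) ∥ CU A:t0 (7c) ⇒ 7c, clock 10
[2] DMA t2→A (7c) ∥ CU B:t1 (4c) ⇒ 7c, clock 17
[3] DMA t3→B (7c) ∥ CU A:t2 (5c) ⇒ 7c, clock 24
[4] DMA t4→A (7c) ∥ CU B:t3 (9c) ⇒ 9c, clock 33
[5] DMA t5→B (3c) ∥ CU A:t4 (6c) ⇒ 6c, clock 39
[6] DMA t6→A (5c) ∥ CU B:t5 (7c) ⇒ 7c, clock 46
[7] DMA idle ∥ CU A:t6 (8c) ⇒ 8c, clock 54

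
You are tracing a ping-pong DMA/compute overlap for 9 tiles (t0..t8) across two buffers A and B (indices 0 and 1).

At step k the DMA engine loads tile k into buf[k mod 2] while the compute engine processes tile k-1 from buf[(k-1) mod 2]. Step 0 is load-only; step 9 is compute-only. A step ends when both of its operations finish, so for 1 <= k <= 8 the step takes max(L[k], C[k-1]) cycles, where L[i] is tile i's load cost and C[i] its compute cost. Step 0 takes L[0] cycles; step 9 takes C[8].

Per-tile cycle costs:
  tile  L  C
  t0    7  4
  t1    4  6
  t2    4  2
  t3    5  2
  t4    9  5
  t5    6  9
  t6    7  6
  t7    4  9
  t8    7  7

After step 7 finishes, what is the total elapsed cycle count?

end_cycle[7] = 52

step 0: L[0]=7 → dur=7, Σ=7 | A=load:t0 B=idle [load-only]
step 1: L[1]=4 C[0]=4 → dur=4, Σ=11 | A=compute:t0 B=load:t1 [tied]
step 2: L[2]=4 C[1]=6 → dur=6, Σ=17 | A=load:t2 B=compute:t1 [compute-bound]
step 3: L[3]=5 C[2]=2 → dur=5, Σ=22 | A=compute:t2 B=load:t3 [load-bound]
step 4: L[4]=9 C[3]=2 → dur=9, Σ=31 | A=load:t4 B=compute:t3 [load-bound]
step 5: L[5]=6 C[4]=5 → dur=6, Σ=37 | A=compute:t4 B=load:t5 [load-bound]
step 6: L[6]=7 C[5]=9 → dur=9, Σ=46 | A=load:t6 B=compute:t5 [compute-bound]
step 7: L[7]=4 C[6]=6 → dur=6, Σ=52 | A=compute:t6 B=load:t7 [compute-bound]
step 8: L[8]=7 C[7]=9 → dur=9, Σ=61 | A=load:t8 B=compute:t7 [compute-bound]
step 9: C[8]=7 → dur=7, Σ=68 | A=compute:t8 B=idle [compute-only]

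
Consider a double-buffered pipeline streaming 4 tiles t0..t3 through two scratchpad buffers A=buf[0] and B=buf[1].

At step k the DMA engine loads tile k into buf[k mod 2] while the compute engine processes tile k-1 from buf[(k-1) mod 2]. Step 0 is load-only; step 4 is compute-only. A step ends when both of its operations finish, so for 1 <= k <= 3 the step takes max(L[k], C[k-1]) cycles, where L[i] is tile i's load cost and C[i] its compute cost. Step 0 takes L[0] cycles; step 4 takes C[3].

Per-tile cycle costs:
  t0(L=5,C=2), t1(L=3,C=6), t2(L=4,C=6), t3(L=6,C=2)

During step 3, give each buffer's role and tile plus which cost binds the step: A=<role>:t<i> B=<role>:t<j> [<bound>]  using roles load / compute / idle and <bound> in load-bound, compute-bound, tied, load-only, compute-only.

step 3: A=compute:t2 B=load:t3 [tied]

  0. 5=5c; end=5; A:t0 B:-
  1. max(3,2)=3c; end=8; A:t0 B:t1
  2. max(4,6)=6c; end=14; A:t2 B:t1
  3. max(6,6)=6c; end=20; A:t2 B:t3
  4. 2=2c; end=22; A:t2 B:t3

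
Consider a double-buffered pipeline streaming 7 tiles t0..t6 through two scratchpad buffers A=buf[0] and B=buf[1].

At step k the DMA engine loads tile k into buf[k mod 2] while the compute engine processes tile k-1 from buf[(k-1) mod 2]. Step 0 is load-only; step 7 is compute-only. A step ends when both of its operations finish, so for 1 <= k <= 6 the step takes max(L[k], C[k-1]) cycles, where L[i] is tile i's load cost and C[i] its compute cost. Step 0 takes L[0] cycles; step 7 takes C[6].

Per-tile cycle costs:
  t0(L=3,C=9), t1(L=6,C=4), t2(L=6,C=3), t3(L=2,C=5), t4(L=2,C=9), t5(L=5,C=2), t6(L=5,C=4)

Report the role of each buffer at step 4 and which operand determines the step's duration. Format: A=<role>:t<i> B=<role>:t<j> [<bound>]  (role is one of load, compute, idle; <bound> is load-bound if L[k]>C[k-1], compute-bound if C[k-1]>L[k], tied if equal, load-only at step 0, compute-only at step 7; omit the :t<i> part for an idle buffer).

step 4: A=load:t4 B=compute:t3 [compute-bound]

k=0 load=t0/3c comp=- wait=3 total=3
k=1 load=t1/6c comp=t0/9c wait=9 total=12
k=2 load=t2/6c comp=t1/4c wait=6 total=18
k=3 load=t3/2c comp=t2/3c wait=3 total=21
k=4 load=t4/2c comp=t3/5c wait=5 total=26
k=5 load=t5/5c comp=t4/9c wait=9 total=35
k=6 load=t6/5c comp=t5/2c wait=5 total=40
k=7 load=- comp=t6/4c wait=4 total=44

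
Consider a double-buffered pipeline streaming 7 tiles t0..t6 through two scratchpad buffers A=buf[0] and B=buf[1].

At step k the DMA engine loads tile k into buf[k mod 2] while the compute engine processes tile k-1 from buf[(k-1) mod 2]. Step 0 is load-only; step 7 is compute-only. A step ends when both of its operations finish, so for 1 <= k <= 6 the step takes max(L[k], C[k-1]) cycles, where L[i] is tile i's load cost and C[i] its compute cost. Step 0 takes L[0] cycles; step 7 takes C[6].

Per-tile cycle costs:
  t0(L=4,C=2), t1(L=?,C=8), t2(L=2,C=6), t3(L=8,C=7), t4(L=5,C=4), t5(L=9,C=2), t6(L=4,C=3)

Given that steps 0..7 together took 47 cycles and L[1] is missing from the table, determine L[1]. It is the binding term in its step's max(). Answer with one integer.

step 0 → dur = L[0]=4 = 4
step 1 → dur = max(L[1]=?, C[0]=2) = L[1]  (unknown; binding)
step 2 → dur = max(L[2]=2, C[1]=8) = 8
step 3 → dur = max(L[3]=8, C[2]=6) = 8
step 4 → dur = max(L[4]=5, C[3]=7) = 7
step 5 → dur = max(L[5]=9, C[4]=4) = 9
step 6 → dur = max(L[6]=4, C[5]=2) = 4
step 7 → dur = C[6]=3 = 3
sum of known step durations = 43
dur[1] = total - known = 47 - 43 = 4
L[1] is the binding max in step 1, so L[1] = dur[1] = 4

L[1] = 4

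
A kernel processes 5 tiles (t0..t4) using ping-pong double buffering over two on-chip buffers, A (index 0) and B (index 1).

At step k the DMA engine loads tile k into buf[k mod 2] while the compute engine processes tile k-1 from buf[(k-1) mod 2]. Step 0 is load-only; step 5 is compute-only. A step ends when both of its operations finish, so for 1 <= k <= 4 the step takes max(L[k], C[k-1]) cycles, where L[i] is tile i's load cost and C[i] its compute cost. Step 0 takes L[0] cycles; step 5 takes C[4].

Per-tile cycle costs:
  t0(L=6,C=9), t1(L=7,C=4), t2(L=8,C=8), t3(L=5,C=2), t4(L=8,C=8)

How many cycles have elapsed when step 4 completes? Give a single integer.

end_cycle[4] = 39

[0] DMA t0→A (6c) ∥ CU idle ⇒ 6c, clock 6
[1] DMA t1→B (7c) ∥ CU A:t0 (9c) ⇒ 9c, clock 15
[2] DMA t2→A (8c) ∥ CU B:t1 (4c) ⇒ 8c, clock 23
[3] DMA t3→B (5c) ∥ CU A:t2 (8c) ⇒ 8c, clock 31
[4] DMA t4→A (8c) ∥ CU B:t3 (2c) ⇒ 8c, clock 39
[5] DMA idle ∥ CU A:t4 (8c) ⇒ 8c, clock 47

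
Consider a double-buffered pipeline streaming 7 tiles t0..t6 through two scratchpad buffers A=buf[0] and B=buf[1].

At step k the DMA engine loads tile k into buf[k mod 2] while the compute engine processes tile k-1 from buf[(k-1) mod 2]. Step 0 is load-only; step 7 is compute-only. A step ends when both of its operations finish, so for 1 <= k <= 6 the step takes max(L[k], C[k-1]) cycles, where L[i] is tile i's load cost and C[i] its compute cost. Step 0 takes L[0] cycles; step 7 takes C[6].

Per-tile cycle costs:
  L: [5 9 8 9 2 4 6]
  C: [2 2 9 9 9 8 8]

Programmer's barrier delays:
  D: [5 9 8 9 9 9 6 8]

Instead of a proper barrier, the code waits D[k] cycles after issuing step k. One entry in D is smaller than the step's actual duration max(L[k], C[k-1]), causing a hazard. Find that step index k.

[0] required=L[0]=5=5 vs D=5 ok
[1] required=max(L[1]=9,C[0]=2)=9 vs D=9 ok
[2] required=max(L[2]=8,C[1]=2)=8 vs D=8 ok
[3] required=max(L[3]=9,C[2]=9)=9 vs D=9 ok
[4] required=max(L[4]=2,C[3]=9)=9 vs D=9 ok
[5] required=max(L[5]=4,C[4]=9)=9 vs D=9 ok
[6] required=max(L[6]=6,C[5]=8)=8 vs D=6 SHORT
[7] required=C[6]=8=8 vs D=8 ok

hazard at step 6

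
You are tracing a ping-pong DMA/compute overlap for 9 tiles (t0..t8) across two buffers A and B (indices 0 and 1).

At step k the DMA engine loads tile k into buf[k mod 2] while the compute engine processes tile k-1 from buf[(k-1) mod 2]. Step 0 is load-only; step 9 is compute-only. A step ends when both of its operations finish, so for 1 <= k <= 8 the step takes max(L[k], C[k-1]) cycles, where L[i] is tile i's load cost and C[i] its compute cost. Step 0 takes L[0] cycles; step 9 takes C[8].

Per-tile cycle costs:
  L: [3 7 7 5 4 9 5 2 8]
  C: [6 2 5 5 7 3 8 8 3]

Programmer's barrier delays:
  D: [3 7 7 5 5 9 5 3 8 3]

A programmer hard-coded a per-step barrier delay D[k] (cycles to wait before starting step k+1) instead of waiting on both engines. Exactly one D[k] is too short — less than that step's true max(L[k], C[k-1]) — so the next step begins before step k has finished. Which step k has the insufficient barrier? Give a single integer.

hazard at step 7

step 0: need L[0]=3 = 3; D[0]=3 ok
step 1: need max(L[1]=7,C[0]=6) = 7; D[1]=7 ok
step 2: need max(L[2]=7,C[1]=2) = 7; D[2]=7 ok
step 3: need max(L[3]=5,C[2]=5) = 5; D[3]=5 ok
step 4: need max(L[4]=4,C[3]=5) = 5; D[4]=5 ok
step 5: need max(L[5]=9,C[4]=7) = 9; D[5]=9 ok
step 6: need max(L[6]=5,C[5]=3) = 5; D[6]=5 ok
step 7: need max(L[7]=2,C[6]=8) = 8; D[7]=3 SHORT
step 8: need max(L[8]=8,C[7]=8) = 8; D[8]=8 ok
step 9: need C[8]=3 = 3; D[9]=3 ok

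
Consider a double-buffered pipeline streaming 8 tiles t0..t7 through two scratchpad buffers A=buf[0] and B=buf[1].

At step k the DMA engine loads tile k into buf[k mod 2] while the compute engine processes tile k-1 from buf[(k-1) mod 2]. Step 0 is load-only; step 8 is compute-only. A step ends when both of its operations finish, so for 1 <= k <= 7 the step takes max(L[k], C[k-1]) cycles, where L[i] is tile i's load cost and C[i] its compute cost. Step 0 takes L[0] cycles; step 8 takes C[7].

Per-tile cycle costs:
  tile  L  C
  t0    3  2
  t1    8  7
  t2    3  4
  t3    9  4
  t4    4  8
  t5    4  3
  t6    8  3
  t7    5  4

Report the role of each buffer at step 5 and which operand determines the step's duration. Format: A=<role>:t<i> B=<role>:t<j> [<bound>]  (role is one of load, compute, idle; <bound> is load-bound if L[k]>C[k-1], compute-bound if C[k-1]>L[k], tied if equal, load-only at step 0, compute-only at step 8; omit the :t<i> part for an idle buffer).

k=0 load=t0/3c comp=- wait=3 total=3
k=1 load=t1/8c comp=t0/2c wait=8 total=11
k=2 load=t2/3c comp=t1/7c wait=7 total=18
k=3 load=t3/9c comp=t2/4c wait=9 total=27
k=4 load=t4/4c comp=t3/4c wait=4 total=31
k=5 load=t5/4c comp=t4/8c wait=8 total=39
k=6 load=t6/8c comp=t5/3c wait=8 total=47
k=7 load=t7/5c comp=t6/3c wait=5 total=52
k=8 load=- comp=t7/4c wait=4 total=56

step 5: A=compute:t4 B=load:t5 [compute-bound]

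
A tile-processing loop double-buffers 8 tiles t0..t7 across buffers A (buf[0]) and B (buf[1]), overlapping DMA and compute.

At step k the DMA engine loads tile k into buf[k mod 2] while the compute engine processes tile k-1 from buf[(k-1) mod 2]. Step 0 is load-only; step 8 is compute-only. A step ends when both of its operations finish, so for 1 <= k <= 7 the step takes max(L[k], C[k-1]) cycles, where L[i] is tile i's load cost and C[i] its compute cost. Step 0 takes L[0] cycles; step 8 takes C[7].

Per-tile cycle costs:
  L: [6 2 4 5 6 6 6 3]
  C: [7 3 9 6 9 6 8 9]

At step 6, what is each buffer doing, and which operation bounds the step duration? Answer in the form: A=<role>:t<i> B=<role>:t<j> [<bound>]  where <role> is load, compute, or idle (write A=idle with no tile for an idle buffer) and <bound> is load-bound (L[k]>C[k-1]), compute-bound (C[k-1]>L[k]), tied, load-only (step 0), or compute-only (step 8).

step 6: A=load:t6 B=compute:t5 [tied]

k=0 load=t0/6c comp=- wait=6 total=6
k=1 load=t1/2c comp=t0/7c wait=7 total=13
k=2 load=t2/4c comp=t1/3c wait=4 total=17
k=3 load=t3/5c comp=t2/9c wait=9 total=26
k=4 load=t4/6c comp=t3/6c wait=6 total=32
k=5 load=t5/6c comp=t4/9c wait=9 total=41
k=6 load=t6/6c comp=t5/6c wait=6 total=47
k=7 load=t7/3c comp=t6/8c wait=8 total=55
k=8 load=- comp=t7/9c wait=9 total=64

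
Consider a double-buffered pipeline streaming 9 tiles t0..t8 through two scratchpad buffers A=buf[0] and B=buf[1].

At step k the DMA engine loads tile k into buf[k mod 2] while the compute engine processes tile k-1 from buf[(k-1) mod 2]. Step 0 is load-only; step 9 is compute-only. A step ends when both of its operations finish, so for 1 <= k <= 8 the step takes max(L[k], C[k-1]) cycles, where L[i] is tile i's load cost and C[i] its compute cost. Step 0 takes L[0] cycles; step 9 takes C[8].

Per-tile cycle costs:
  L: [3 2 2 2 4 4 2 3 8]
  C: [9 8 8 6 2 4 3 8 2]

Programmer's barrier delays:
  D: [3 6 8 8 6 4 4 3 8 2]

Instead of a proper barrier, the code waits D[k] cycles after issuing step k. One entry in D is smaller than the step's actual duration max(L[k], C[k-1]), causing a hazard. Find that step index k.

hazard at step 1

k=0 barrier L[0]=3→3c, D[0]=3 ok
k=1 barrier max(L[1]=2,C[0]=9)→9c, D[1]=6 SHORT
k=2 barrier max(L[2]=2,C[1]=8)→8c, D[2]=8 ok
k=3 barrier max(L[3]=2,C[2]=8)→8c, D[3]=8 ok
k=4 barrier max(L[4]=4,C[3]=6)→6c, D[4]=6 ok
k=5 barrier max(L[5]=4,C[4]=2)→4c, D[5]=4 ok
k=6 barrier max(L[6]=2,C[5]=4)→4c, D[6]=4 ok
k=7 barrier max(L[7]=3,C[6]=3)→3c, D[7]=3 ok
k=8 barrier max(L[8]=8,C[7]=8)→8c, D[8]=8 ok
k=9 barrier C[8]=2→2c, D[9]=2 ok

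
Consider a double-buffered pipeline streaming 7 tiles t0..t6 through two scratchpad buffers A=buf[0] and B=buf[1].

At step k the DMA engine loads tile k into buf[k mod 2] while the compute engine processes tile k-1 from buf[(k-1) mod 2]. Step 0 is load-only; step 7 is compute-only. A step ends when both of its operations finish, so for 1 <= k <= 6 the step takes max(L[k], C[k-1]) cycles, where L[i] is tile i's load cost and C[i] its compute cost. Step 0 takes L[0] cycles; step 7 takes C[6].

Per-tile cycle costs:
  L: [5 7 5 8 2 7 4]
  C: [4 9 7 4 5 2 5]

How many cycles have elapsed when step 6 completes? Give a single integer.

step 0: L[0]=5 → dur=5, Σ=5 | A=load:t0 B=idle [load-only]
step 1: L[1]=7 C[0]=4 → dur=7, Σ=12 | A=compute:t0 B=load:t1 [load-bound]
step 2: L[2]=5 C[1]=9 → dur=9, Σ=21 | A=load:t2 B=compute:t1 [compute-bound]
step 3: L[3]=8 C[2]=7 → dur=8, Σ=29 | A=compute:t2 B=load:t3 [load-bound]
step 4: L[4]=2 C[3]=4 → dur=4, Σ=33 | A=load:t4 B=compute:t3 [compute-bound]
step 5: L[5]=7 C[4]=5 → dur=7, Σ=40 | A=compute:t4 B=load:t5 [load-bound]
step 6: L[6]=4 C[5]=2 → dur=4, Σ=44 | A=load:t6 B=compute:t5 [load-bound]
step 7: C[6]=5 → dur=5, Σ=49 | A=compute:t6 B=idle [compute-only]

end_cycle[6] = 44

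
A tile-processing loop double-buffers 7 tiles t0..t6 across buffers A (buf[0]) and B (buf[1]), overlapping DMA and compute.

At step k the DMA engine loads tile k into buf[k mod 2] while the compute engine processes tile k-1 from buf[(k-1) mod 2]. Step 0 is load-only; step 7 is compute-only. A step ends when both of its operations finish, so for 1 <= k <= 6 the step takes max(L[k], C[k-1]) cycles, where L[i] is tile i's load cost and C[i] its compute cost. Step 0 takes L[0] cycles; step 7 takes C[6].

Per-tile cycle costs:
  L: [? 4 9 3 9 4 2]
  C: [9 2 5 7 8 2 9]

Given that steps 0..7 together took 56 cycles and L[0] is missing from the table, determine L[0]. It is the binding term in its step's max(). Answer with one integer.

L[0] = 5

step 0 = dur = L[0]=? = L[0]  (unknown; binding)
step 1 = dur = max(L[1]=4, C[0]=9) = 9
step 2 = dur = max(L[2]=9, C[1]=2) = 9
step 3 = dur = max(L[3]=3, C[2]=5) = 5
step 4 = dur = max(L[4]=9, C[3]=7) = 9
step 5 = dur = max(L[5]=4, C[4]=8) = 8
step 6 = dur = max(L[6]=2, C[5]=2) = 2
step 7 = dur = C[6]=9 = 9
sum of known step durations = 51
dur[0] = total - known = 56 - 51 = 5
L[0] is the binding max in step 0, so L[0] = dur[0] = 5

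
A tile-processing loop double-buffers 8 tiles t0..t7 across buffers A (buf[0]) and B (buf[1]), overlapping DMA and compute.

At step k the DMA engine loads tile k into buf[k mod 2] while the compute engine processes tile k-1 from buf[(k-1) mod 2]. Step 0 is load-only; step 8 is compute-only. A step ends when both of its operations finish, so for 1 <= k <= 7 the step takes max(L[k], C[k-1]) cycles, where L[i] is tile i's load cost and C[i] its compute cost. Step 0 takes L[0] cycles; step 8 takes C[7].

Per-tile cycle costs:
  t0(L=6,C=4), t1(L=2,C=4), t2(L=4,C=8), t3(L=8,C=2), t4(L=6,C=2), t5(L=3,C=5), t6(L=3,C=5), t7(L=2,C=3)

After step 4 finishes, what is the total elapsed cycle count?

end_cycle[4] = 28

[0] DMA t0→A (6c) ∥ CU idle ⇒ 6c, clock 6
[1] DMA t1→B (2c) ∥ CU A:t0 (4c) ⇒ 4c, clock 10
[2] DMA t2→A (4c) ∥ CU B:t1 (4c) ⇒ 4c, clock 14
[3] DMA t3→B (8c) ∥ CU A:t2 (8c) ⇒ 8c, clock 22
[4] DMA t4→A (6c) ∥ CU B:t3 (2c) ⇒ 6c, clock 28
[5] DMA t5→B (3c) ∥ CU A:t4 (2c) ⇒ 3c, clock 31
[6] DMA t6→A (3c) ∥ CU B:t5 (5c) ⇒ 5c, clock 36
[7] DMA t7→B (2c) ∥ CU A:t6 (5c) ⇒ 5c, clock 41
[8] DMA idle ∥ CU B:t7 (3c) ⇒ 3c, clock 44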